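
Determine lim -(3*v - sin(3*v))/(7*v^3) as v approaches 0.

-9/14

Direct substitution gives 0/0.
Apply L'Hôpital: lim (3 - 3*cos(3*v))/(-21*v^2), still 0/0.
Apply L'Hôpital: lim (9*sin(3*v))/(-42*v), still 0/0.
After 3 applications of L'Hôpital's rule the quotient is (27*cos(3*v))/(-42); substituting v = 0 gives -9/14.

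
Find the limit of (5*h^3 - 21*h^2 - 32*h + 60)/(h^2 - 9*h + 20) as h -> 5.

At h = 5 both the top and bottom vanish — a removable singularity. Factoring out (h - 5) from each leaves (5*h^2 + 4*h - 12)/(h - 4), which at h = 5 equals 133.

133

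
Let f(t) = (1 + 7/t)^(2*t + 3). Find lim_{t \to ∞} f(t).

Let L be the limit and take ln: ln L = lim (2t + 3)·ln(1 + 7/t) = lim (2t + 3)·(7/t + O(1/t²)) = 14.
Hence L = e^(14).

e^(14)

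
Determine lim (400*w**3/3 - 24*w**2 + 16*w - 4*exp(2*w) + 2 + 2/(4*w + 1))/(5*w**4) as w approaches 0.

Substitution gives 0/0 (the numerator vanishes to order 4).
Expand each term to order w^4: the coefficient of w^4 in 2·1/(1 + 4w) is 512 and in -4·e^(2w) is -8/3.
Lower-order terms cancel with the polynomial part, so the numerator is (1528/3)·w^4 + o(w^4), and the limit is (1528/3)/(5) = 1528/15.

1528/15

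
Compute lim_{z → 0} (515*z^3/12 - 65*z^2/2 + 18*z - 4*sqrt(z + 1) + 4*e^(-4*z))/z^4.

4111/96

Substitution gives 0/0 (the numerator vanishes to order 4).
Expand each term to order z^4: the coefficient of z^4 in -4·√(1 + z) is 5/32 and in 4·e^(-4z) is 128/3.
Lower-order terms cancel with the polynomial part, so the numerator is (4111/96)·z^4 + o(z^4), and the limit is (4111/96)/(1) = 4111/96.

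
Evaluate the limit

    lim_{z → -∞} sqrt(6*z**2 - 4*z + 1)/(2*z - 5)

For large |z|, √(6*z^2 - 4*z + 1) ≈ √6·|z| and the denominator ≈ 2z.
Since z → −∞, |z| = −z, giving −√6/(2) = -√(6)/2.

-√(6)/2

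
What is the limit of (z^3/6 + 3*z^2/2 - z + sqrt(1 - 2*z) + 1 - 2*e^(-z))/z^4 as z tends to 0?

Substitution gives 0/0 (the numerator vanishes to order 4).
Expand each term to order z^4: the coefficient of z^4 in √(1 - 2z) is -5/8 and in -2·e^(-z) is -1/12.
Lower-order terms cancel with the polynomial part, so the numerator is (-17/24)·z^4 + o(z^4), and the limit is (-17/24)/(1) = -17/24.

-17/24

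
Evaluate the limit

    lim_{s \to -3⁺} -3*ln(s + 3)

As s → -3⁺, s + 3 → 0⁺ and ln(s + 3) → −∞.
Multiplying by -3 gives ∞.

∞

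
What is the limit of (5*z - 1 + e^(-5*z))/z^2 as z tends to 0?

25/2

Direct substitution gives 0/0.
Apply L'Hôpital: lim (5 - 5*e^(-5*z))/(2*z), still 0/0.
After 2 applications of L'Hôpital's rule the quotient is (25*e^(-5*z))/(2); substituting z = 0 gives 25/2.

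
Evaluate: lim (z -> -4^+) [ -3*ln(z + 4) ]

As z → -4⁺, z + 4 → 0⁺ and ln(z + 4) → −∞.
Multiplying by -3 gives ∞.

∞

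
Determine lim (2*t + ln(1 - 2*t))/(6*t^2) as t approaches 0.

Direct substitution gives 0/0.
Apply L'Hôpital: lim (2 - 2/(1 - 2*t))/(12*t), still 0/0.
After 2 applications of L'Hôpital's rule the quotient is (-4/(1 - 2*t)^2)/(12); substituting t = 0 gives -1/3.

-1/3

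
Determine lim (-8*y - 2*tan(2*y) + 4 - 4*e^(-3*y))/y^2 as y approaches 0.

Substitution gives 0/0 (the numerator vanishes to order 2).
Expand each term to order y^2: the coefficient of y^2 in -2·tan(2y) is 0 and in -4·e^(-3y) is -18.
Lower-order terms cancel with the polynomial part, so the numerator is (-18)·y^2 + o(y^2), and the limit is (-18)/(1) = -18.

-18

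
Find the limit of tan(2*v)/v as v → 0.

Substitution gives 0/0.
Since tan(u)/u → 1 as u → 0, tan(2v)/(2v) → 1 and the limit is 2.

2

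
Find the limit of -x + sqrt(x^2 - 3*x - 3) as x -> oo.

-3/2

This has the form ∞ − ∞. Multiply and divide by the conjugate √(x^2 - 3*x - 3) + x.
That gives (-3x - 3) / (√(x^2 - 3*x - 3) + x).
Divide numerator and denominator by x: the limit is -3/(2·1) = -3/2.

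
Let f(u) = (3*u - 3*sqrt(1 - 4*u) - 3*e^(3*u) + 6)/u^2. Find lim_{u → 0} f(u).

Substitution gives 0/0 (the numerator vanishes to order 2).
Expand each term to order u^2: the coefficient of u^2 in -3·√(1 - 4u) is 6 and in -3·e^(3u) is -27/2.
Lower-order terms cancel with the polynomial part, so the numerator is (-15/2)·u^2 + o(u^2), and the limit is (-15/2)/(1) = -15/2.

-15/2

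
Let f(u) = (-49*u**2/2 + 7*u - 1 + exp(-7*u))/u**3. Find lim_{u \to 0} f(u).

-343/6

Direct substitution gives 0/0.
Apply L'Hôpital: lim (-49*u + 7 - 7*e^(-7*u))/(3*u^2), still 0/0.
Apply L'Hôpital: lim (-49 + 49*e^(-7*u))/(6*u), still 0/0.
After 3 applications of L'Hôpital's rule the quotient is (-343*e^(-7*u))/(6); substituting u = 0 gives -343/6.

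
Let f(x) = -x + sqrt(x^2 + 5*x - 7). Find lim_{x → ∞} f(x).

5/2

An ∞ − ∞ form. Rationalising with the conjugate, the difference becomes (5x - 7) / (√(x^2 + 5*x - 7) + x).
For large x the denominator behaves like 2·x, so the quotient tends to 5/2 = 5/2.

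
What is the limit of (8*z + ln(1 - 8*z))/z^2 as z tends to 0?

Direct substitution gives 0/0.
Apply L'Hôpital: lim (8 - 8/(1 - 8*z))/(2*z), still 0/0.
After 2 applications of L'Hôpital's rule the quotient is (-64/(1 - 8*z)^2)/(2); substituting z = 0 gives -32.

-32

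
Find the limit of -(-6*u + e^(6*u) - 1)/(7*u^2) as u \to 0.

Direct substitution gives 0/0.
Apply L'Hôpital: lim (6*e^(6*u) - 6)/(-14*u), still 0/0.
After 2 applications of L'Hôpital's rule the quotient is (36*e^(6*u))/(-14); substituting u = 0 gives -18/7.

-18/7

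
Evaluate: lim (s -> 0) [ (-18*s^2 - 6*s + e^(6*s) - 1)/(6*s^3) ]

Direct substitution gives 0/0.
Apply L'Hôpital: lim (-36*s + 6*e^(6*s) - 6)/(18*s^2), still 0/0.
Apply L'Hôpital: lim (36*e^(6*s) - 36)/(36*s), still 0/0.
After 3 applications of L'Hôpital's rule the quotient is (216*e^(6*s))/(36); substituting s = 0 gives 6.

6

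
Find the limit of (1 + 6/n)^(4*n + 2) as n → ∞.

Let L be the limit and take ln: ln L = lim (4n + 2)·ln(1 + 6/n) = lim (4n + 2)·(6/n + O(1/n²)) = 24.
Hence L = e^(24).

e^(24)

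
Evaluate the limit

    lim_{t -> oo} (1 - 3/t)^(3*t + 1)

The base → 1 and the exponent → ∞: a 1^∞ form.
Take logarithms: (3t + 1)·ln(1 - 3/t). Since ln(1+u) ~ u for small u, this behaves like (3t)·(-3/t) → -9.
So the limit is e^(-9).

e^(-9)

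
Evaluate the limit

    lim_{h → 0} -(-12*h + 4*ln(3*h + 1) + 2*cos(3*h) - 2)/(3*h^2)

Substitution gives 0/0 (the numerator vanishes to order 2).
Expand each term to order h^2: the coefficient of h^2 in 4·ln(1 + 3h) is -18 and in 2·cos(3h) is -9.
Lower-order terms cancel with the polynomial part, so the numerator is (-27)·h^2 + o(h^2), and the limit is (-27)/(-3) = 9.

9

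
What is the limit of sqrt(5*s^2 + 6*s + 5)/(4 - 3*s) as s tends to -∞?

For large |s|, √(5*s^2 + 6*s + 5) ≈ √5·|s| and the denominator ≈ -3s.
Since s → −∞, |s| = −s, giving −√5/(-3) = √(5)/3.

√(5)/3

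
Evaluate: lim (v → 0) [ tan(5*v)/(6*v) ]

5/6

Substitution gives 0/0.
Since tan(u)/u → 1 as u → 0, tan(5v)/(5v) → 1 and the limit is 5/6.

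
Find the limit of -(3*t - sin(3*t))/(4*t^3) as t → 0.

-9/8

Direct substitution gives 0/0.
Apply L'Hôpital: lim (3 - 3*cos(3*t))/(-12*t^2), still 0/0.
Apply L'Hôpital: lim (9*sin(3*t))/(-24*t), still 0/0.
After 3 applications of L'Hôpital's rule the quotient is (27*cos(3*t))/(-24); substituting t = 0 gives -9/8.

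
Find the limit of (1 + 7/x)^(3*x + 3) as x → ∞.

e^(21)

Let L be the limit and take ln: ln L = lim (3x + 3)·ln(1 + 7/x) = lim (3x + 3)·(7/x + O(1/x²)) = 21.
Hence L = e^(21).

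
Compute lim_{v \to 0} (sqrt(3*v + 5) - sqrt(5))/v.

Substitution gives 0/0. Multiply numerator and denominator by the conjugate √(5 + 3v) + √5.
The numerator becomes (5 + 3v) − 5 = 3v, so the expression simplifies to 3/(√(5 + 3v) + √5).
Letting v → 0 gives 3/(2√5) = 3*√(5)/10.

3*√(5)/10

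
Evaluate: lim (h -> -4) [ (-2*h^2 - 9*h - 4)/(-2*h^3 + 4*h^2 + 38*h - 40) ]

-7/90

Direct substitution gives 0/0, so factor. Both numerator and denominator have (h + 4) as a factor.
After cancelling, the expression reduces to (-2*h - 1)/(-2*h^2 + 12*h - 10).
Substituting h = -4 gives -7/90.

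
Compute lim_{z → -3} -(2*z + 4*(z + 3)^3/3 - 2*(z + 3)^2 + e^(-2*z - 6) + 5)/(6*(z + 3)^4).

-1/9

Direct substitution gives 0/0.
Apply L'Hôpital: lim (-4*z + 4*(z + 3)^2 - 2*e^(-2*z - 6) - 10)/(-24*(z + 3)^3), still 0/0.
Apply L'Hôpital: lim (8*z + 4*e^(-2*z - 6) + 20)/(-72*(z + 3)^2), still 0/0.
Apply L'Hôpital: lim (8 - 8*e^(-2*z - 6))/(-144*z - 432), still 0/0.
After 4 applications of L'Hôpital's rule the quotient is (16*e^(-2*z - 6))/(-144); substituting z = -3 gives -1/9.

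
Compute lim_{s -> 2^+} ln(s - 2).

-∞

As s → 2⁺, s - 2 → 0⁺ and ln(s - 2) → −∞.
Multiplying by 1 gives -∞.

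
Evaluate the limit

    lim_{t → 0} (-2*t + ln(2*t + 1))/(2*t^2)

-1

Direct substitution gives 0/0.
Apply L'Hôpital: lim (-2 + 2/(2*t + 1))/(4*t), still 0/0.
After 2 applications of L'Hôpital's rule the quotient is (-4/(2*t + 1)^2)/(4); substituting t = 0 gives -1.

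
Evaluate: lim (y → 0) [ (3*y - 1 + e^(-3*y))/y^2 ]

9/2

Direct substitution gives 0/0.
Apply L'Hôpital: lim (3 - 3*e^(-3*y))/(2*y), still 0/0.
After 2 applications of L'Hôpital's rule the quotient is (9*e^(-3*y))/(2); substituting y = 0 gives 9/2.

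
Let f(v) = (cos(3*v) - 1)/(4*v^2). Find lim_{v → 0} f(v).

-9/8

Direct substitution gives 0/0.
Apply L'Hôpital: lim (-3*sin(3*v))/(8*v), still 0/0.
After 2 applications of L'Hôpital's rule the quotient is (-9*cos(3*v))/(8); substituting v = 0 gives -9/8.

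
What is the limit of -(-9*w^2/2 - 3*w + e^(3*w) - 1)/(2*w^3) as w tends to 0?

Direct substitution gives 0/0.
Apply L'Hôpital: lim (-9*w + 3*e^(3*w) - 3)/(-6*w^2), still 0/0.
Apply L'Hôpital: lim (9*e^(3*w) - 9)/(-12*w), still 0/0.
After 3 applications of L'Hôpital's rule the quotient is (27*e^(3*w))/(-12); substituting w = 0 gives -9/4.

-9/4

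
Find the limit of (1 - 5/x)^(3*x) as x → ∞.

e^(-15)

The base → 1 and the exponent → ∞: a 1^∞ form.
Take logarithms: (3x)·ln(1 - 5/x). Since ln(1+u) ~ u for small u, this behaves like (3x)·(-5/x) → -15.
So the limit is e^(-15).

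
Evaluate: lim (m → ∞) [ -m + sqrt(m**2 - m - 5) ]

-1/2

This has the form ∞ − ∞. Multiply and divide by the conjugate √(m^2 - m - 5) + m.
That gives (-m - 5) / (√(m^2 - m - 5) + m).
Divide numerator and denominator by m: the limit is -1/(2·1) = -1/2.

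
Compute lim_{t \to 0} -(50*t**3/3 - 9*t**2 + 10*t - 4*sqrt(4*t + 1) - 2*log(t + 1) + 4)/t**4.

-81/2

Substitution gives 0/0 (the numerator vanishes to order 4).
Expand each term to order t^4: the coefficient of t^4 in -2·ln(1 + t) is 1/2 and in -4·√(1 + 4t) is 40.
Lower-order terms cancel with the polynomial part, so the numerator is (81/2)·t^4 + o(t^4), and the limit is (81/2)/(-1) = -81/2.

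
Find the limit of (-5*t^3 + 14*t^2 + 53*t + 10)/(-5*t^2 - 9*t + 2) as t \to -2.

-63/11

Direct substitution gives 0/0, so factor. Both numerator and denominator have (t + 2) as a factor.
After cancelling, the expression reduces to (-5*t^2 + 24*t + 5)/(1 - 5*t).
Substituting t = -2 gives -63/11.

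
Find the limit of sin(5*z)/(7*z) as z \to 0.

5/7

Substitution gives 0/0.
Write it as (5/7)·sin(5z)/(5z); since sin(u)/u → 1, the limit is 5/7.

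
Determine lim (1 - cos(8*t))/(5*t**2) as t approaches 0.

32/5

Substitution gives 0/0.
Use (1 − cos u)/u² → 1/2 with u = 8t: the limit is 8²/(2·5) = 32/5.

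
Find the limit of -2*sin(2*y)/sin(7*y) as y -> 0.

Substitution gives 0/0.
Divide numerator and denominator by y: sin(2y)/y → 2 and sin(7y)/y → 7, so the limit is -2·2/7 = -4/7.

-4/7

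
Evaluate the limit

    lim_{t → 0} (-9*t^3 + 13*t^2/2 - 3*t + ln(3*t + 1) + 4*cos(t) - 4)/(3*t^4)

Substitution gives 0/0; apply L'Hôpital's rule 4 times.
After differentiating numerator and denominator 4 times the quotient is (4*cos(t) - 486/(3*t + 1)^4)/(72); at t = 0 this is -241/36.

-241/36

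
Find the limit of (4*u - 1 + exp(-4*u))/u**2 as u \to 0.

8

Direct substitution gives 0/0.
Apply L'Hôpital: lim (4 - 4*e^(-4*u))/(2*u), still 0/0.
After 2 applications of L'Hôpital's rule the quotient is (16*e^(-4*u))/(2); substituting u = 0 gives 8.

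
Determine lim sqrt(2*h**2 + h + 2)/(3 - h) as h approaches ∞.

For large |h|, √(2*h^2 + h + 2) ≈ √2·|h| and the denominator ≈ -h.
Since h → +∞, |h| = h, giving √2/(-1) = -√(2).

-√(2)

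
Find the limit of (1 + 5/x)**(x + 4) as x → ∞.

Write it as [(1 + 5/x)^x]^(1) · (1 + 5/x)^(4). The bracketed term tends to e^(5) and the second factor to 1, so the limit is e^(5).

e^(5)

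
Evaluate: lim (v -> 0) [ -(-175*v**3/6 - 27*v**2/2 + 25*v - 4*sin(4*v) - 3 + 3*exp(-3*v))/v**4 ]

-81/8

Substitution gives 0/0; apply L'Hôpital's rule 4 times.
After differentiating numerator and denominator 4 times the quotient is (-1024*sin(4*v) + 243*e^(-3*v))/(-24); at v = 0 this is -81/8.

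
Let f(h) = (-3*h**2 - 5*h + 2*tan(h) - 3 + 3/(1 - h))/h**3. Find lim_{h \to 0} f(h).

11/3

Substitution gives 0/0; apply L'Hôpital's rule 3 times.
After differentiating numerator and denominator 3 times the quotient is (12*tan(h)^2/cos(h)^2 + 4/cos(h)^2 + 18/(h - 1)^4)/(6); at h = 0 this is 11/3.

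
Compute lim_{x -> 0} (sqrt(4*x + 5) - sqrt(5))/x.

Substitution gives 0/0. Multiply numerator and denominator by the conjugate √(5 + 4x) + √5.
The numerator becomes (5 + 4x) − 5 = 4x, so the expression simplifies to 4/(√(5 + 4x) + √5).
Letting x → 0 gives 4/(2√5) = 2*√(5)/5.

2*√(5)/5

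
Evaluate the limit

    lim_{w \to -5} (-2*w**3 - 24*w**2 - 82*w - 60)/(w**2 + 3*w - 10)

-8/7

Direct substitution gives 0/0, so factor. Both numerator and denominator have (w + 5) as a factor.
After cancelling, the expression reduces to (-2*w^2 - 14*w - 12)/(w - 2).
Substituting w = -5 gives -8/7.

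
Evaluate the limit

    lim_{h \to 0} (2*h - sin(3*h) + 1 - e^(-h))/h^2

-1/2

Substitution gives 0/0; apply L'Hôpital's rule 2 times.
After differentiating numerator and denominator 2 times the quotient is (9*sin(3*h) - e^(-h))/(2); at h = 0 this is -1/2.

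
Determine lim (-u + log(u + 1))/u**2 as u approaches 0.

-1/2

Direct substitution gives 0/0.
Apply L'Hôpital: lim (-1 + 1/(u + 1))/(2*u), still 0/0.
After 2 applications of L'Hôpital's rule the quotient is (-1/(u + 1)^2)/(2); substituting u = 0 gives -1/2.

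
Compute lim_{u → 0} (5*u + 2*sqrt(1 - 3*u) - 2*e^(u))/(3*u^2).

-13/12

Substitution gives 0/0; apply L'Hôpital's rule 2 times.
After differentiating numerator and denominator 2 times the quotient is (-2*e^(u) - 9/(2*(1 - 3*u)^(3/2)))/(6); at u = 0 this is -13/12.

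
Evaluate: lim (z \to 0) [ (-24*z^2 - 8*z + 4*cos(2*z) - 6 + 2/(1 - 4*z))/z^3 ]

Substitution gives 0/0; apply L'Hôpital's rule 3 times.
After differentiating numerator and denominator 3 times the quotient is (32*sin(2*z) + 768/(4*z - 1)^4)/(6); at z = 0 this is 128.

128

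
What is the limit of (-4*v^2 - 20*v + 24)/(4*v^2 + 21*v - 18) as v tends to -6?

Since v = -6 makes numerator and denominator zero, (v + 6) divides both.
Cancelling it gives (4 - 4*v)/(4*v - 3); now plug in v = -6 to get -28/27.

-28/27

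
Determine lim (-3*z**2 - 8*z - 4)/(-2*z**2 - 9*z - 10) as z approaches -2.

At z = -2 both the top and bottom vanish — a removable singularity. Factoring out (z + 2) from each leaves (-3*z - 2)/(-2*z - 5), which at z = -2 equals -4.

-4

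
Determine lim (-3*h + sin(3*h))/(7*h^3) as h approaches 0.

Direct substitution gives 0/0.
Apply L'Hôpital: lim (3*cos(3*h) - 3)/(21*h^2), still 0/0.
Apply L'Hôpital: lim (-9*sin(3*h))/(42*h), still 0/0.
After 3 applications of L'Hôpital's rule the quotient is (-27*cos(3*h))/(42); substituting h = 0 gives -9/14.

-9/14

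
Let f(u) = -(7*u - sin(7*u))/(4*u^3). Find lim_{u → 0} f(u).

-343/24

Direct substitution gives 0/0.
Apply L'Hôpital: lim (7 - 7*cos(7*u))/(-12*u^2), still 0/0.
Apply L'Hôpital: lim (49*sin(7*u))/(-24*u), still 0/0.
After 3 applications of L'Hôpital's rule the quotient is (343*cos(7*u))/(-24); substituting u = 0 gives -343/24.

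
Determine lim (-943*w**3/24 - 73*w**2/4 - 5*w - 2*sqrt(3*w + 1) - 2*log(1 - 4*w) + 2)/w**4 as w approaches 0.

8597/64

Substitution gives 0/0; apply L'Hôpital's rule 4 times.
After differentiating numerator and denominator 4 times the quotient is (3072/(4*w - 1)^4 + 1215/(8*(3*w + 1)^(7/2)))/(24); at w = 0 this is 8597/64.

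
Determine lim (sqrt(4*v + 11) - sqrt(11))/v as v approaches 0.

2*√(11)/11

Substitution gives 0/0. Multiply numerator and denominator by the conjugate √(11 + 4v) + √11.
The numerator becomes (11 + 4v) − 11 = 4v, so the expression simplifies to 4/(√(11 + 4v) + √11).
Letting v → 0 gives 4/(2√11) = 2*√(11)/11.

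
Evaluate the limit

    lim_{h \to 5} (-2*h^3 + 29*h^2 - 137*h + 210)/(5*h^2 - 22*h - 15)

At h = 5 both the top and bottom vanish — a removable singularity. Factoring out (h - 5) from each leaves (-2*h^2 + 19*h - 42)/(5*h + 3), which at h = 5 equals 3/28.

3/28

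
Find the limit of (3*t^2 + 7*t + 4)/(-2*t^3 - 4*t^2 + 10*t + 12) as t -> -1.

1/12

Since t = -1 makes numerator and denominator zero, (t + 1) divides both.
Cancelling it gives (3*t + 4)/(-2*t^2 - 2*t + 12); now plug in t = -1 to get 1/12.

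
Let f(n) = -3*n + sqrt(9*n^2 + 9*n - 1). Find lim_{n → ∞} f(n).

3/2

This has the form ∞ − ∞. Multiply and divide by the conjugate √(9*n^2 + 9*n - 1) + 3n.
That gives (9n - 1) / (√(9*n^2 + 9*n - 1) + 3n).
Divide numerator and denominator by n: the limit is 9/(2·3) = 3/2.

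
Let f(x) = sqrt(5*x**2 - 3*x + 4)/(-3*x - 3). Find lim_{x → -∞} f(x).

For large |x|, √(5*x^2 - 3*x + 4) ≈ √5·|x| and the denominator ≈ -3x.
Since x → −∞, |x| = −x, giving −√5/(-3) = √(5)/3.

√(5)/3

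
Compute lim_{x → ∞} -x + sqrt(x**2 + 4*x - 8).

2

An ∞ − ∞ form. Rationalising with the conjugate, the difference becomes (4x - 8) / (√(x^2 + 4*x - 8) + x).
For large x the denominator behaves like 2·x, so the quotient tends to 4/2 = 2.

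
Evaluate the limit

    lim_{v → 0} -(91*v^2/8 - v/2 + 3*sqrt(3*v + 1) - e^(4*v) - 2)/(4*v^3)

Substitution gives 0/0 (the numerator vanishes to order 3).
Expand each term to order v^3: the coefficient of v^3 in −e^(4v) is -32/3 and in 3·√(1 + 3v) is 81/16.
Lower-order terms cancel with the polynomial part, so the numerator is (-269/48)·v^3 + o(v^3), and the limit is (-269/48)/(-4) = 269/192.

269/192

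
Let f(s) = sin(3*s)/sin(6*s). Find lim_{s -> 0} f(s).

1/2

Substitution gives 0/0.
Divide numerator and denominator by s: sin(3s)/s → 3 and sin(6s)/s → 6, so the limit is 1·3/6 = 1/2.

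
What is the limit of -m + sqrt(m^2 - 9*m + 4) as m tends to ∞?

An ∞ − ∞ form. Rationalising with the conjugate, the difference becomes (-9m + 4) / (√(m^2 - 9*m + 4) + m).
For large m the denominator behaves like 2·m, so the quotient tends to -9/2 = -9/2.

-9/2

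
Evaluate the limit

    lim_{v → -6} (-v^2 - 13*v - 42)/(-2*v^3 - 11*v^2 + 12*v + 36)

1/72

At v = -6 both the top and bottom vanish — a removable singularity. Factoring out (v + 6) from each leaves (-v - 7)/(-2*v^2 + v + 6), which at v = -6 equals 1/72.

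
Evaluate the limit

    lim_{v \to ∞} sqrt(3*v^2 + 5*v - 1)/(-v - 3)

For large |v|, √(3*v^2 + 5*v - 1) ≈ √3·|v| and the denominator ≈ -v.
Since v → +∞, |v| = v, giving √3/(-1) = -√(3).

-√(3)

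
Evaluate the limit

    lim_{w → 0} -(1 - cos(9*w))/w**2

-81/2

Substitution gives 0/0.
Use (1 − cos u)/u² → 1/2 with u = 9w: the limit is 9²/(2·(-1)) = -81/2.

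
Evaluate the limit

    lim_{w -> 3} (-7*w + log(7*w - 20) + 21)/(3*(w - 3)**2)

-49/6

Direct substitution gives 0/0.
Apply L'Hôpital: lim (-7 + 7/(7*w - 20))/(6*w - 18), still 0/0.
After 2 applications of L'Hôpital's rule the quotient is (-49/(7*w - 20)^2)/(6); substituting w = 3 gives -49/6.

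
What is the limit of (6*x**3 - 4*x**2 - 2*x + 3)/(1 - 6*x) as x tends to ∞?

-∞

The numerator has higher degree (3 > 1); the quotient behaves like (6/(-6))·x^2 for large |x|.
As x → +∞ this diverges to -∞.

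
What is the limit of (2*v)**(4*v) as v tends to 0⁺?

1

Base → 0⁺ and exponent → 0⁺: a 0^0 form.
Take logs: 4v·ln(2v). This is 0·(−∞); rewriting as ln(2v)/(1/(4v)) and applying L'Hôpital gives 0.
Hence the limit is e^0 = 1.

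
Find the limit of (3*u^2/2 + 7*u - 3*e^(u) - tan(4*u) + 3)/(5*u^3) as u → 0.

-131/30

Substitution gives 0/0; apply L'Hôpital's rule 3 times.
After differentiating numerator and denominator 3 times the quotient is (-3*e^(u) - 384*tan(4*u)^4 - 512*tan(4*u)^2 - 128)/(30); at u = 0 this is -131/30.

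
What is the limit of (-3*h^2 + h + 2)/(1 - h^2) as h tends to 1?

5/2

At h = 1 both the top and bottom vanish — a removable singularity. Factoring out (h - 1) from each leaves (-3*h - 2)/(-h - 1), which at h = 1 equals 5/2.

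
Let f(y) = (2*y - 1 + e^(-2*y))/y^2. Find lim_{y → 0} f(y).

Direct substitution gives 0/0.
Apply L'Hôpital: lim (2 - 2*e^(-2*y))/(2*y), still 0/0.
After 2 applications of L'Hôpital's rule the quotient is (4*e^(-2*y))/(2); substituting y = 0 gives 2.

2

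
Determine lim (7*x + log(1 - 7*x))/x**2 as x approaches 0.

-49/2

Direct substitution gives 0/0.
Apply L'Hôpital: lim (7 - 7/(1 - 7*x))/(2*x), still 0/0.
After 2 applications of L'Hôpital's rule the quotient is (-49/(1 - 7*x)^2)/(2); substituting x = 0 gives -49/2.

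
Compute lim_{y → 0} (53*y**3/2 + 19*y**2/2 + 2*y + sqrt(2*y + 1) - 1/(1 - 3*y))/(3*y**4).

-653/24

Substitution gives 0/0; apply L'Hôpital's rule 4 times.
After differentiating numerator and denominator 4 times the quotient is (1944/(3*y - 1)^5 - 15/(2*y + 1)^(7/2))/(72); at y = 0 this is -653/24.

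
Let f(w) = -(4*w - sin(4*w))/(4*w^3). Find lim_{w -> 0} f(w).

Direct substitution gives 0/0.
Apply L'Hôpital: lim (4 - 4*cos(4*w))/(-12*w^2), still 0/0.
Apply L'Hôpital: lim (16*sin(4*w))/(-24*w), still 0/0.
After 3 applications of L'Hôpital's rule the quotient is (64*cos(4*w))/(-24); substituting w = 0 gives -8/3.

-8/3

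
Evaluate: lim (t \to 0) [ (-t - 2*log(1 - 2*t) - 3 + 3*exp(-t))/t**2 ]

Substitution gives 0/0; apply L'Hôpital's rule 2 times.
After differentiating numerator and denominator 2 times the quotient is (3*e^(-t) + 8/(2*t - 1)^2)/(2); at t = 0 this is 11/2.

11/2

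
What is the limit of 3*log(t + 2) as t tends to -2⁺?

As t → -2⁺, t + 2 → 0⁺ and ln(t + 2) → −∞.
Multiplying by 3 gives -∞.

-∞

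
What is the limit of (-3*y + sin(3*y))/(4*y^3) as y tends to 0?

-9/8

Direct substitution gives 0/0.
Apply L'Hôpital: lim (3*cos(3*y) - 3)/(12*y^2), still 0/0.
Apply L'Hôpital: lim (-9*sin(3*y))/(24*y), still 0/0.
After 3 applications of L'Hôpital's rule the quotient is (-27*cos(3*y))/(24); substituting y = 0 gives -9/8.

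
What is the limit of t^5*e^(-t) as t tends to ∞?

Write as t^5/e^{1t}, an ∞/∞ form.
Exponential growth dominates any polynomial, so repeated L'Hôpital (or the standard result) gives 0.

0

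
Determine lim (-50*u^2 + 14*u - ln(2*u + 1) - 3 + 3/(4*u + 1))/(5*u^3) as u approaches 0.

Substitution gives 0/0; apply L'Hôpital's rule 3 times.
After differentiating numerator and denominator 3 times the quotient is (-1152/(4*u + 1)^4 - 16/(2*u + 1)^3)/(30); at u = 0 this is -584/15.

-584/15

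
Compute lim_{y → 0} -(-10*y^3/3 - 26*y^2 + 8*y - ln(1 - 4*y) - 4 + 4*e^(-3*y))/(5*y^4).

Substitution gives 0/0; apply L'Hôpital's rule 4 times.
After differentiating numerator and denominator 4 times the quotient is (324*e^(-3*y) + 1536/(4*y - 1)^4)/(-120); at y = 0 this is -31/2.

-31/2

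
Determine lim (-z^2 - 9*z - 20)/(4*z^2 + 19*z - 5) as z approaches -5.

-1/21

Direct substitution gives 0/0, so factor. Both numerator and denominator have (z + 5) as a factor.
After cancelling, the expression reduces to (-z - 4)/(4*z - 1).
Substituting z = -5 gives -1/21.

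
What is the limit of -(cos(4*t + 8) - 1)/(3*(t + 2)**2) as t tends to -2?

8/3

Direct substitution gives 0/0.
Apply L'Hôpital: lim (-4*sin(4*t + 8))/(-6*t - 12), still 0/0.
After 2 applications of L'Hôpital's rule the quotient is (-16*cos(4*t + 8))/(-6); substituting t = -2 gives 8/3.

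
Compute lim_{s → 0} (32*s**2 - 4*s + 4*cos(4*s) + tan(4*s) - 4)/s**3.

64/3

Substitution gives 0/0 (the numerator vanishes to order 3).
Expand each term to order s^3: the coefficient of s^3 in 4·cos(4s) is 0 and in tan(4s) is 64/3.
Lower-order terms cancel with the polynomial part, so the numerator is (64/3)·s^3 + o(s^3), and the limit is (64/3)/(1) = 64/3.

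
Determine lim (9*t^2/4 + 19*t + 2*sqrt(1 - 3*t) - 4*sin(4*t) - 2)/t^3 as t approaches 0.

943/24

Substitution gives 0/0; apply L'Hôpital's rule 3 times.
After differentiating numerator and denominator 3 times the quotient is (256*cos(4*t) - 81/(4*(1 - 3*t)^(5/2)))/(6); at t = 0 this is 943/24.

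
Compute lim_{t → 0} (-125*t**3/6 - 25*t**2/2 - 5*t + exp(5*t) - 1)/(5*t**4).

125/24

Direct substitution gives 0/0.
Apply L'Hôpital: lim (-125*t^2/2 - 25*t + 5*e^(5*t) - 5)/(20*t^3), still 0/0.
Apply L'Hôpital: lim (-125*t + 25*e^(5*t) - 25)/(60*t^2), still 0/0.
Apply L'Hôpital: lim (125*e^(5*t) - 125)/(120*t), still 0/0.
After 4 applications of L'Hôpital's rule the quotient is (625*e^(5*t))/(120); substituting t = 0 gives 125/24.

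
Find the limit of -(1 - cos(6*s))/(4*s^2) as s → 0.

Substitution gives 0/0.
Use (1 − cos u)/u² → 1/2 with u = 6s: the limit is 6²/(2·(-4)) = -9/2.

-9/2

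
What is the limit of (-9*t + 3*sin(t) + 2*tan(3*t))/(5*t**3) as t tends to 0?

Substitution gives 0/0; apply L'Hôpital's rule 3 times.
After differentiating numerator and denominator 3 times the quotient is (-3*cos(t) + 324*tan(3*t)^4 + 432*tan(3*t)^2 + 108)/(30); at t = 0 this is 7/2.

7/2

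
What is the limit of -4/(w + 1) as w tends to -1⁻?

As w → -1⁻, (w + 1) → 0⁻, so (w + 1)^1 → 0⁻ and -4/(w + 1)^1 → ∞.

∞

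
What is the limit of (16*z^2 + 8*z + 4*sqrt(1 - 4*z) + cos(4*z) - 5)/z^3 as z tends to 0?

Substitution gives 0/0 (the numerator vanishes to order 3).
Expand each term to order z^3: the coefficient of z^3 in cos(4z) is 0 and in 4·√(1 - 4z) is -16.
Lower-order terms cancel with the polynomial part, so the numerator is (-16)·z^3 + o(z^3), and the limit is (-16)/(1) = -16.

-16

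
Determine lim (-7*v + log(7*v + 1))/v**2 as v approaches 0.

Direct substitution gives 0/0.
Apply L'Hôpital: lim (-7 + 7/(7*v + 1))/(2*v), still 0/0.
After 2 applications of L'Hôpital's rule the quotient is (-49/(7*v + 1)^2)/(2); substituting v = 0 gives -49/2.

-49/2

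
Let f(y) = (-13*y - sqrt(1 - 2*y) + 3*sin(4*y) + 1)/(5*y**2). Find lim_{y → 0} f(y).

1/10

Substitution gives 0/0 (the numerator vanishes to order 2).
Expand each term to order y^2: the coefficient of y^2 in −√(1 - 2y) is 1/2 and in 3·sin(4y) is 0.
Lower-order terms cancel with the polynomial part, so the numerator is (1/2)·y^2 + o(y^2), and the limit is (1/2)/(5) = 1/10.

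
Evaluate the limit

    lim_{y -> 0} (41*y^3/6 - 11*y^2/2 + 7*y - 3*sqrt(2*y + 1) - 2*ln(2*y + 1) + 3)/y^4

79/8

Substitution gives 0/0; apply L'Hôpital's rule 4 times.
After differentiating numerator and denominator 4 times the quotient is (192/(2*y + 1)^4 + 45/(2*y + 1)^(7/2))/(24); at y = 0 this is 79/8.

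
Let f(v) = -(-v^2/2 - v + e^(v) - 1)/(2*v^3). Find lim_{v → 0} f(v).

Direct substitution gives 0/0.
Apply L'Hôpital: lim (-v + e^(v) - 1)/(-6*v^2), still 0/0.
Apply L'Hôpital: lim (e^(v) - 1)/(-12*v), still 0/0.
After 3 applications of L'Hôpital's rule the quotient is (e^(v))/(-12); substituting v = 0 gives -1/12.

-1/12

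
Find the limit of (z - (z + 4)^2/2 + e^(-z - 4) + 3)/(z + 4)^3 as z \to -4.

-1/6

Direct substitution gives 0/0.
Apply L'Hôpital: lim (-z - e^(-z - 4) - 3)/(3*(z + 4)^2), still 0/0.
Apply L'Hôpital: lim (e^(-z - 4) - 1)/(6*z + 24), still 0/0.
After 3 applications of L'Hôpital's rule the quotient is (-e^(-z - 4))/(6); substituting z = -4 gives -1/6.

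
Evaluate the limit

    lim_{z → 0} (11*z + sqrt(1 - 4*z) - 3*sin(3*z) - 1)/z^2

Substitution gives 0/0; apply L'Hôpital's rule 2 times.
After differentiating numerator and denominator 2 times the quotient is (27*sin(3*z) - 4/(1 - 4*z)^(3/2))/(2); at z = 0 this is -2.

-2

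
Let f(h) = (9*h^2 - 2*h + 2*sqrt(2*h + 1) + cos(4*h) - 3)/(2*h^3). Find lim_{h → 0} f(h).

Substitution gives 0/0; apply L'Hôpital's rule 3 times.
After differentiating numerator and denominator 3 times the quotient is (64*sin(4*h) + 6/(2*h + 1)^(5/2))/(12); at h = 0 this is 1/2.

1/2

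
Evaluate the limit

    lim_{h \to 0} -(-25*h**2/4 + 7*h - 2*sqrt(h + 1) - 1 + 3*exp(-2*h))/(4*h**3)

33/32

Substitution gives 0/0 (the numerator vanishes to order 3).
Expand each term to order h^3: the coefficient of h^3 in 3·e^(-2h) is -4 and in -2·√(1 + h) is -1/8.
Lower-order terms cancel with the polynomial part, so the numerator is (-33/8)·h^3 + o(h^3), and the limit is (-33/8)/(-4) = 33/32.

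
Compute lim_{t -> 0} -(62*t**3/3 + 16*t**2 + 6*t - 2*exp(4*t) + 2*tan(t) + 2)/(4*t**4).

16/3

Substitution gives 0/0; apply L'Hôpital's rule 4 times.
After differentiating numerator and denominator 4 times the quotient is (-512*e^(4*t) + 48*tan(t)^5 + 80*tan(t)^3 + 32*tan(t))/(-96); at t = 0 this is 16/3.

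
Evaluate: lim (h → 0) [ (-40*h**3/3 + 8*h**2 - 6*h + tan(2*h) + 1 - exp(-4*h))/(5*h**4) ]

Substitution gives 0/0 (the numerator vanishes to order 4).
Expand each term to order h^4: the coefficient of h^4 in −e^(-4h) is -32/3 and in tan(2h) is 0.
Lower-order terms cancel with the polynomial part, so the numerator is (-32/3)·h^4 + o(h^4), and the limit is (-32/3)/(5) = -32/15.

-32/15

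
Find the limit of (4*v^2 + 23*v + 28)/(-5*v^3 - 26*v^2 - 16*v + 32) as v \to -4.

3/16

At v = -4 both the top and bottom vanish — a removable singularity. Factoring out (v + 4) from each leaves (4*v + 7)/(-5*v^2 - 6*v + 8), which at v = -4 equals 3/16.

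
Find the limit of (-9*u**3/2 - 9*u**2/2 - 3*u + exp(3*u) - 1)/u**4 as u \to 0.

27/8

Direct substitution gives 0/0.
Apply L'Hôpital: lim (-27*u^2/2 - 9*u + 3*e^(3*u) - 3)/(4*u^3), still 0/0.
Apply L'Hôpital: lim (-27*u + 9*e^(3*u) - 9)/(12*u^2), still 0/0.
Apply L'Hôpital: lim (27*e^(3*u) - 27)/(24*u), still 0/0.
After 4 applications of L'Hôpital's rule the quotient is (81*e^(3*u))/(24); substituting u = 0 gives 27/8.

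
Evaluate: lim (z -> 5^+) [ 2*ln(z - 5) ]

-∞

As z → 5⁺, z - 5 → 0⁺ and ln(z - 5) → −∞.
Multiplying by 2 gives -∞.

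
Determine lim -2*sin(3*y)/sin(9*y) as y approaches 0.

Substitution gives 0/0.
Divide numerator and denominator by y: sin(3y)/y → 3 and sin(9y)/y → 9, so the limit is -2·3/9 = -2/3.

-2/3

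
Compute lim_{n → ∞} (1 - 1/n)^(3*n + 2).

Write it as [(1 - 1/n)^n]^(3) · (1 - 1/n)^(2). The bracketed term tends to e^(-1) and the second factor to 1, so the limit is e^(-3).

e^(-3)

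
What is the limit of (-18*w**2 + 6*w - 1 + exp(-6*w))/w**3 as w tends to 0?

Direct substitution gives 0/0.
Apply L'Hôpital: lim (-36*w + 6 - 6*e^(-6*w))/(3*w^2), still 0/0.
Apply L'Hôpital: lim (-36 + 36*e^(-6*w))/(6*w), still 0/0.
After 3 applications of L'Hôpital's rule the quotient is (-216*e^(-6*w))/(6); substituting w = 0 gives -36.

-36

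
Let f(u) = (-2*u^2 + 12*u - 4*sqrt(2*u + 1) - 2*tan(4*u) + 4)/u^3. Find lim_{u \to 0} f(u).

Substitution gives 0/0; apply L'Hôpital's rule 3 times.
After differentiating numerator and denominator 3 times the quotient is (-512*tan(4*u)^2/cos(4*u)^2 - 256/cos(4*u)^4 - 12/(2*u + 1)^(5/2))/(6); at u = 0 this is -134/3.

-134/3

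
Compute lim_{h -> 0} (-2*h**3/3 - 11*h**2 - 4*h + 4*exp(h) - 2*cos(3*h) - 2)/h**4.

Substitution gives 0/0 (the numerator vanishes to order 4).
Expand each term to order h^4: the coefficient of h^4 in 4·e^(h) is 1/6 and in -2·cos(3h) is -27/4.
Lower-order terms cancel with the polynomial part, so the numerator is (-79/12)·h^4 + o(h^4), and the limit is (-79/12)/(1) = -79/12.

-79/12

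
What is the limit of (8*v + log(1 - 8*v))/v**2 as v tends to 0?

-32

Direct substitution gives 0/0.
Apply L'Hôpital: lim (8 - 8/(1 - 8*v))/(2*v), still 0/0.
After 2 applications of L'Hôpital's rule the quotient is (-64/(1 - 8*v)^2)/(2); substituting v = 0 gives -32.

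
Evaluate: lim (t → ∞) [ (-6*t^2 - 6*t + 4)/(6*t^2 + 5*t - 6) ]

-1

Numerator and denominator both have degree 2.
Dividing every term by t^2, all lower-order terms vanish and the limit is the ratio of leading coefficients, -6/(6) = -1.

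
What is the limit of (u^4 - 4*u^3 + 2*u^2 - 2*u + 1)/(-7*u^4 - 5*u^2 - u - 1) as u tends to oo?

Numerator and denominator both have degree 4.
Dividing every term by u^4, all lower-order terms vanish and the limit is the ratio of leading coefficients, 1/(-7) = -1/7.

-1/7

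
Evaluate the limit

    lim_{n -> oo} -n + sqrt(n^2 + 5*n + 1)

An ∞ − ∞ form. Rationalising with the conjugate, the difference becomes (5n + 1) / (√(n^2 + 5*n + 1) + n).
For large n the denominator behaves like 2·n, so the quotient tends to 5/2 = 5/2.

5/2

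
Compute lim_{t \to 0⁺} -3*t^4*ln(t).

This is a 0·(−∞) form. Rewrite as -3·ln(t) / t^(−4) and apply L'Hôpital:
the derivative quotient is -3·(1/t) / (−4·t^(−5)) = (3/4)·t^4 → 0.

0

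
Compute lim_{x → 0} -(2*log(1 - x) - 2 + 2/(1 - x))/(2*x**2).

Substitution gives 0/0; apply L'Hôpital's rule 2 times.
After differentiating numerator and denominator 2 times the quotient is (2*(-x - 1)/(x - 1)^3)/(-4); at x = 0 this is -1/2.

-1/2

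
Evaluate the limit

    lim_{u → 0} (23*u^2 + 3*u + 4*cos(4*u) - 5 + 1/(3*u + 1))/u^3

Substitution gives 0/0 (the numerator vanishes to order 3).
Expand each term to order u^3: the coefficient of u^3 in 1/(1 + 3u) is -27 and in 4·cos(4u) is 0.
Lower-order terms cancel with the polynomial part, so the numerator is (-27)·u^3 + o(u^3), and the limit is (-27)/(1) = -27.

-27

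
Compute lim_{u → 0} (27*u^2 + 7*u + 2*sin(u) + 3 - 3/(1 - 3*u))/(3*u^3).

Substitution gives 0/0; apply L'Hôpital's rule 3 times.
After differentiating numerator and denominator 3 times the quotient is (-2*cos(u) - 486/(3*u - 1)^4)/(18); at u = 0 this is -244/9.

-244/9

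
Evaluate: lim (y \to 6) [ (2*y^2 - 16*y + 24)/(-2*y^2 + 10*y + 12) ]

-4/7

Since y = 6 makes numerator and denominator zero, (y - 6) divides both.
Cancelling it gives (2*y - 4)/(-2*y - 2); now plug in y = 6 to get -4/7.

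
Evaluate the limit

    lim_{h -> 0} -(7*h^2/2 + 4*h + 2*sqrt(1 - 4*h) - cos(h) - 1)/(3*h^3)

8/3

Substitution gives 0/0 (the numerator vanishes to order 3).
Expand each term to order h^3: the coefficient of h^3 in 2·√(1 - 4h) is -8 and in −cos(h) is 0.
Lower-order terms cancel with the polynomial part, so the numerator is (-8)·h^3 + o(h^3), and the limit is (-8)/(-3) = 8/3.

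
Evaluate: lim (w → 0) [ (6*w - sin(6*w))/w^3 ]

Direct substitution gives 0/0.
Apply L'Hôpital: lim (6 - 6*cos(6*w))/(3*w^2), still 0/0.
Apply L'Hôpital: lim (36*sin(6*w))/(6*w), still 0/0.
After 3 applications of L'Hôpital's rule the quotient is (216*cos(6*w))/(6); substituting w = 0 gives 36.

36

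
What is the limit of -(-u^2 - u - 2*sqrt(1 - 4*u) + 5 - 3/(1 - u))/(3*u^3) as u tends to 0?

-5/3

Substitution gives 0/0; apply L'Hôpital's rule 3 times.
After differentiating numerator and denominator 3 times the quotient is (-18/(u - 1)^4 + 48/(1 - 4*u)^(5/2))/(-18); at u = 0 this is -5/3.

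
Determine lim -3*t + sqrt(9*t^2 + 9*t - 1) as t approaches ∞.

An ∞ − ∞ form. Rationalising with the conjugate, the difference becomes (9t - 1) / (√(9*t^2 + 9*t - 1) + 3t).
For large t the denominator behaves like 2·3t, so the quotient tends to 9/6 = 3/2.

3/2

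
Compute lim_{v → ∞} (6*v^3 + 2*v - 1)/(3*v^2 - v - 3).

The numerator has higher degree (3 > 2); the quotient behaves like (6/(3))·v^1 for large |v|.
As v → +∞ this diverges to ∞.

∞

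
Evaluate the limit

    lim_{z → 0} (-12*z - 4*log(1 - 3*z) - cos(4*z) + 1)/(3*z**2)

26/3

Substitution gives 0/0; apply L'Hôpital's rule 2 times.
After differentiating numerator and denominator 2 times the quotient is (16*cos(4*z) + 36/(3*z - 1)^2)/(6); at z = 0 this is 26/3.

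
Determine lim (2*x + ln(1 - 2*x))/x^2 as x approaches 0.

-2

Direct substitution gives 0/0.
Apply L'Hôpital: lim (2 - 2/(1 - 2*x))/(2*x), still 0/0.
After 2 applications of L'Hôpital's rule the quotient is (-4/(1 - 2*x)^2)/(2); substituting x = 0 gives -2.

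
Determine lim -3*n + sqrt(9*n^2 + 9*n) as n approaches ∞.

An ∞ − ∞ form. Rationalising with the conjugate, the difference becomes (9n) / (√(9*n^2 + 9*n) + 3n).
For large n the denominator behaves like 2·3n, so the quotient tends to 9/6 = 3/2.

3/2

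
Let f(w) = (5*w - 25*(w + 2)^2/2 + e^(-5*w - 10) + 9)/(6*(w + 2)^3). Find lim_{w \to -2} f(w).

-125/36

Direct substitution gives 0/0.
Apply L'Hôpital: lim (-25*w - 5*e^(-5*w - 10) - 45)/(18*(w + 2)^2), still 0/0.
Apply L'Hôpital: lim (25*e^(-5*w - 10) - 25)/(36*w + 72), still 0/0.
After 3 applications of L'Hôpital's rule the quotient is (-125*e^(-5*w - 10))/(36); substituting w = -2 gives -125/36.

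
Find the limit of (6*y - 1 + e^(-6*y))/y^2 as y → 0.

18

Direct substitution gives 0/0.
Apply L'Hôpital: lim (6 - 6*e^(-6*y))/(2*y), still 0/0.
After 2 applications of L'Hôpital's rule the quotient is (36*e^(-6*y))/(2); substituting y = 0 gives 18.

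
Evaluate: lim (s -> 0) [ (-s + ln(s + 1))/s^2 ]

Direct substitution gives 0/0.
Apply L'Hôpital: lim (-1 + 1/(s + 1))/(2*s), still 0/0.
After 2 applications of L'Hôpital's rule the quotient is (-1/(s + 1)^2)/(2); substituting s = 0 gives -1/2.

-1/2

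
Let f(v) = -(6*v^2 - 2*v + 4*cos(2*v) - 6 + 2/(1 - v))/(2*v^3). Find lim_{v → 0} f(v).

-1

Substitution gives 0/0 (the numerator vanishes to order 3).
Expand each term to order v^3: the coefficient of v^3 in 2·1/(1 - v) is 2 and in 4·cos(2v) is 0.
Lower-order terms cancel with the polynomial part, so the numerator is (2)·v^3 + o(v^3), and the limit is (2)/(-2) = -1.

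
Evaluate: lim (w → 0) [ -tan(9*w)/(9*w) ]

Substitution gives 0/0.
Since tan(u)/u → 1 as u → 0, tan(9w)/(9w) → 1 and the limit is 9/(-9) = -1.

-1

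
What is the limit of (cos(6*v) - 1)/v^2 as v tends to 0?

Direct substitution gives 0/0.
Apply L'Hôpital: lim (-6*sin(6*v))/(2*v), still 0/0.
After 2 applications of L'Hôpital's rule the quotient is (-36*cos(6*v))/(2); substituting v = 0 gives -18.

-18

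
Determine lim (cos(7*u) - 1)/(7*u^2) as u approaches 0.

Direct substitution gives 0/0.
Apply L'Hôpital: lim (-7*sin(7*u))/(14*u), still 0/0.
After 2 applications of L'Hôpital's rule the quotient is (-49*cos(7*u))/(14); substituting u = 0 gives -7/2.

-7/2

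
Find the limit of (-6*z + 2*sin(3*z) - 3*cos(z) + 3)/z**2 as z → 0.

Substitution gives 0/0 (the numerator vanishes to order 2).
Expand each term to order z^2: the coefficient of z^2 in 2·sin(3z) is 0 and in -3·cos(z) is 3/2.
Lower-order terms cancel with the polynomial part, so the numerator is (3/2)·z^2 + o(z^2), and the limit is (3/2)/(1) = 3/2.

3/2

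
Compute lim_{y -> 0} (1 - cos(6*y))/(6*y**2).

Substitution gives 0/0.
Use (1 − cos u)/u² → 1/2 with u = 6y: the limit is 6²/(2·6) = 3.

3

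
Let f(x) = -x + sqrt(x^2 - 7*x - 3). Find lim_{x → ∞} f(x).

An ∞ − ∞ form. Rationalising with the conjugate, the difference becomes (-7x - 3) / (√(x^2 - 7*x - 3) + x).
For large x the denominator behaves like 2·x, so the quotient tends to -7/2 = -7/2.

-7/2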